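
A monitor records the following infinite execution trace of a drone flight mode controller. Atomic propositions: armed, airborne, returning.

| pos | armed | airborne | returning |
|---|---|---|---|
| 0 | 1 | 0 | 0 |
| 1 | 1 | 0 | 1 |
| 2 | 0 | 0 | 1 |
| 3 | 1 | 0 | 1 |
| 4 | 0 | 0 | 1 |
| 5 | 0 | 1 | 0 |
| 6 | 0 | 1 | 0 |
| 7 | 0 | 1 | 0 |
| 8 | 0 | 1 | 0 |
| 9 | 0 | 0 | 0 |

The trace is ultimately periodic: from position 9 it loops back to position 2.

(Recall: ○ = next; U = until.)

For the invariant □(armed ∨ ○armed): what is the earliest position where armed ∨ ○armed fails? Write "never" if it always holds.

4

Check armed ∨ ○armed at each position in order: 0 ✓, 1 ✓, 2 ✓, 3 ✓.
At position 4 the labels are {returning} and the next position 5 has {airborne}, so armed ∨ ○armed is false there. This is the first violation.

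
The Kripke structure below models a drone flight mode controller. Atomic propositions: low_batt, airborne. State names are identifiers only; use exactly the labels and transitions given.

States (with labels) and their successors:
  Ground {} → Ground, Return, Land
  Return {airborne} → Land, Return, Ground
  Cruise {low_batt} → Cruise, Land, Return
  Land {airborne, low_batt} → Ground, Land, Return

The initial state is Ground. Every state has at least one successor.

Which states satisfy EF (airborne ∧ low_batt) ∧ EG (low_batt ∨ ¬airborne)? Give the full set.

{Ground, Cruise, Land}

States satisfying airborne ∧ low_batt: {Land}.
States satisfying EF (airborne ∧ low_batt): {Ground, Return, Cruise, Land}.
States satisfying low_batt ∨ ¬airborne: {Ground, Cruise, Land}.
States satisfying EG (low_batt ∨ ¬airborne): {Ground, Cruise, Land}.
States satisfying EF (airborne ∧ low_batt) ∧ EG (low_batt ∨ ¬airborne): {Ground, Cruise, Land}.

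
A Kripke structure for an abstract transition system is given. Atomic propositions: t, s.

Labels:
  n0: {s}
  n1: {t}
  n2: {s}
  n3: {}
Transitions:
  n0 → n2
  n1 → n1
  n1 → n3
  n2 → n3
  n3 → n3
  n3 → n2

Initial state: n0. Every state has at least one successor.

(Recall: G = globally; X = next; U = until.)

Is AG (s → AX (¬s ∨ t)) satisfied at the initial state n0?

States satisfying s → AX (¬s ∨ t): {n1, n2, n3}.
States satisfying AG (s → AX (¬s ∨ t)): {n1, n2, n3}.
n0 is reachable from n0 and violates s → AX (¬s ∨ t), so AG fails at n0.
n0 ∉ Sat(AG (s → AX (¬s ∨ t))).

No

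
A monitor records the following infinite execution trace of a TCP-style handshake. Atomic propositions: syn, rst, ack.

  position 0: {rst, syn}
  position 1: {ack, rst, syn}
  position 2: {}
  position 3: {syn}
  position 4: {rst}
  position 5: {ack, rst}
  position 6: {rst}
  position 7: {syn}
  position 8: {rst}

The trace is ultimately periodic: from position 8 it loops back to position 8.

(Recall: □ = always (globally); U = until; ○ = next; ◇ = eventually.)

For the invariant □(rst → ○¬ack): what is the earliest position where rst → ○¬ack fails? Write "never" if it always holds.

At position 0 the labels are {rst, syn} and the next position 1 has {ack, rst, syn}, so rst → ○¬ack is false there. This is the first violation.

0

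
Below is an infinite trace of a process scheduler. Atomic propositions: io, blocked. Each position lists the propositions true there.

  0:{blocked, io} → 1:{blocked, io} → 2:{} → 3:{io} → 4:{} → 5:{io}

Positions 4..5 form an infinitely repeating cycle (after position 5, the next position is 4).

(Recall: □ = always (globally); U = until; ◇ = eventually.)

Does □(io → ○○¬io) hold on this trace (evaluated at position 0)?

Violated

io → ○○¬io must hold at every position from 0 onward. It fails at position 1, so □(io → ○○¬io) is false.
Positions where io holds: 0, 1, 3, 5.
Check ○○¬io at each: 0→ok, 1→fails, 3→fails, 5→fails.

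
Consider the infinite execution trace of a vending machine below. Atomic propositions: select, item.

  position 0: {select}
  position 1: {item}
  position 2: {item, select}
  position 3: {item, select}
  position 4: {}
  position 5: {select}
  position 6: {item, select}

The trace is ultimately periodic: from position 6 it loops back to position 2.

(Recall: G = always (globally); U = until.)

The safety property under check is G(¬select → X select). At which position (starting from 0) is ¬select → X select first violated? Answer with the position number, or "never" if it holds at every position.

¬select → X select holds at every position 0..6, and those are all the positions the trace ever visits, so the invariant G(¬select → X select) is never violated.

never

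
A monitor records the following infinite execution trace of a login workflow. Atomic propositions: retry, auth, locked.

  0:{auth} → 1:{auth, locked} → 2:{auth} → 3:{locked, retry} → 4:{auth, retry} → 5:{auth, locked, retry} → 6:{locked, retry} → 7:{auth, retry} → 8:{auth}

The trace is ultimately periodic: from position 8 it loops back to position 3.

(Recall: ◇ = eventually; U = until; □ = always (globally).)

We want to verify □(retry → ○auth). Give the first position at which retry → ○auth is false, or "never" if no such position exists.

Check retry → ○auth at each position in order: 0 ✓, 1 ✓, 2 ✓, 3 ✓, 4 ✓.
At position 5 the labels are {auth, locked, retry} and the next position 6 has {locked, retry}, so retry → ○auth is false there. This is the first violation.

5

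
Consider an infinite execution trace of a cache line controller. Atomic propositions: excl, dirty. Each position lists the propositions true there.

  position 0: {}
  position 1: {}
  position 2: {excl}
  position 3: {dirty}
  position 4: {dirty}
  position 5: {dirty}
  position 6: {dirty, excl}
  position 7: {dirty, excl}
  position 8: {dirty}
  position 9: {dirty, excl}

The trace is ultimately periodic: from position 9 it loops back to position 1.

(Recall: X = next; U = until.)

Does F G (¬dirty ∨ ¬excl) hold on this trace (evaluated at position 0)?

G (¬dirty ∨ ¬excl) is false at every position 0..9, so it never becomes true and F G (¬dirty ∨ ¬excl) fails.

Violated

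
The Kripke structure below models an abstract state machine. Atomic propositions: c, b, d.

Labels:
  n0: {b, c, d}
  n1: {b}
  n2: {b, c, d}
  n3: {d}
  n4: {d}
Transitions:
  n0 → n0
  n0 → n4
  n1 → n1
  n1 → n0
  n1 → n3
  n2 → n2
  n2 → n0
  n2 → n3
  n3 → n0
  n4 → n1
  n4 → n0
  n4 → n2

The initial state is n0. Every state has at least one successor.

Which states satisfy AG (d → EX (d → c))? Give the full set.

States satisfying d → EX (d → c): {n0, n1, n2, n3, n4}.
States satisfying AG (d → EX (d → c)): {n0, n1, n2, n3, n4}.

{n0, n1, n2, n3, n4}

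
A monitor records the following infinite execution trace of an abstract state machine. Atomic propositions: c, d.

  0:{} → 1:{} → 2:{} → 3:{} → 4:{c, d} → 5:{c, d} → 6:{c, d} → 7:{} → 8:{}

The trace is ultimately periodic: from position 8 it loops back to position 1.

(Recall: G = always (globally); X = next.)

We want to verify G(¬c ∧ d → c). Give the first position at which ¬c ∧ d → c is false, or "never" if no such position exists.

never

¬c ∧ d → c holds at every position 0..8, and those are all the positions the trace ever visits, so the invariant G(¬c ∧ d → c) is never violated.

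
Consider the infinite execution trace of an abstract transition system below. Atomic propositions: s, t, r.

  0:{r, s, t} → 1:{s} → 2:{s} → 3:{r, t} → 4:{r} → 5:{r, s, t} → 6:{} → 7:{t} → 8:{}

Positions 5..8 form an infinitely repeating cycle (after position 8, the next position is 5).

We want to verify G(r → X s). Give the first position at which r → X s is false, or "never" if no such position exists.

Check r → X s at each position in order: 0 ✓, 1 ✓, 2 ✓.
At position 3 the labels are {r, t} and the next position 4 has {r}, so r → X s is false there. This is the first violation.

3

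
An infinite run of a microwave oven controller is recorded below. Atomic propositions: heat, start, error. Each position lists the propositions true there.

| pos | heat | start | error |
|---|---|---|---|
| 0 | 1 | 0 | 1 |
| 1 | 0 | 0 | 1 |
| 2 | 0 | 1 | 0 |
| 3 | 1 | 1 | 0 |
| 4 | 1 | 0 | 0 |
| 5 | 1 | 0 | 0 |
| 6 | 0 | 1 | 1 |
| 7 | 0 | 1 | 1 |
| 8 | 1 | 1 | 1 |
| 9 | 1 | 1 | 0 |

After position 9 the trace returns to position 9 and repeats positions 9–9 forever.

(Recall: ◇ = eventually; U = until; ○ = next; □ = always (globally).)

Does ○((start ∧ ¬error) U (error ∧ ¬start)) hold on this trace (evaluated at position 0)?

The position after 0 is 1; (start ∧ ¬error) U (error ∧ ¬start) is true there.

Satisfied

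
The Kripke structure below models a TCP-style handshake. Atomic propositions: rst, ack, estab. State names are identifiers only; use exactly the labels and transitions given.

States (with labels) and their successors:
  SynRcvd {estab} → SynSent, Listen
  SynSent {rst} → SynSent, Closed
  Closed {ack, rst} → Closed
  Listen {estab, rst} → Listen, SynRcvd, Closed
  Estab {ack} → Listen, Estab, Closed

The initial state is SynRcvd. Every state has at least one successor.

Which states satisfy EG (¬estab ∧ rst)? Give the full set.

States satisfying ¬estab ∧ rst: {SynSent, Closed}.
States satisfying EG (¬estab ∧ rst): {SynSent, Closed}.

{SynSent, Closed}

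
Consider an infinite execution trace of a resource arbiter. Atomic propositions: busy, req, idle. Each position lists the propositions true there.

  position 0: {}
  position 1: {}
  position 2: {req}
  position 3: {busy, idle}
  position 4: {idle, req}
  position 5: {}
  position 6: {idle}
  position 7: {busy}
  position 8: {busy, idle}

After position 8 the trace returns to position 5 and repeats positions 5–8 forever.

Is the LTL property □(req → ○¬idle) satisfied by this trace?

Violated

req → ○¬idle must hold at every position from 0 onward. It fails at position 2, so □(req → ○¬idle) is false.
Positions where req holds: 2, 4.
Check ○¬idle at each: 2→fails, 4→ok.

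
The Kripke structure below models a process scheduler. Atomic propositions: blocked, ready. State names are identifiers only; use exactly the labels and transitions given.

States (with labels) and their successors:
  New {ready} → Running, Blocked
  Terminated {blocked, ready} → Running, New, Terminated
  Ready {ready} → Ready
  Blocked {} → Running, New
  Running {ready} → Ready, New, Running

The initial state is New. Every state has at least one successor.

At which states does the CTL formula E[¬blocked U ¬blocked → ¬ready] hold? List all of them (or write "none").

States satisfying ¬blocked: {New, Ready, Blocked, Running}.
States satisfying ¬blocked → ¬ready: {Terminated, Blocked}.
States satisfying E[¬blocked U ¬blocked → ¬ready]: {New, Terminated, Blocked, Running}.

{New, Terminated, Blocked, Running}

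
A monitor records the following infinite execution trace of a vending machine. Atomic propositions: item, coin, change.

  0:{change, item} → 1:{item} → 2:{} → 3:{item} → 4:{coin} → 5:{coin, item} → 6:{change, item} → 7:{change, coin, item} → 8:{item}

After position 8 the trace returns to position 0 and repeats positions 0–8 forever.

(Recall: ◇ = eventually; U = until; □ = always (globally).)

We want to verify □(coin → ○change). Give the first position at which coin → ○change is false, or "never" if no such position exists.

Check coin → ○change at each position in order: 0 ✓, 1 ✓, 2 ✓, 3 ✓.
At position 4 the labels are {coin} and the next position 5 has {coin, item}, so coin → ○change is false there. This is the first violation.

4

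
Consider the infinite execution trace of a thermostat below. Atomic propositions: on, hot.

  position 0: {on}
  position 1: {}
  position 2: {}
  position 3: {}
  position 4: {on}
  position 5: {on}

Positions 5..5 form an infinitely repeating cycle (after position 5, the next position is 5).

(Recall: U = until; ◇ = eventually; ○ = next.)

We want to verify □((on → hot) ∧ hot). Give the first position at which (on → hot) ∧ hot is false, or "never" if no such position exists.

0

At position 0 the labels are {on}, so (on → hot) ∧ hot is false there. This is the first violation.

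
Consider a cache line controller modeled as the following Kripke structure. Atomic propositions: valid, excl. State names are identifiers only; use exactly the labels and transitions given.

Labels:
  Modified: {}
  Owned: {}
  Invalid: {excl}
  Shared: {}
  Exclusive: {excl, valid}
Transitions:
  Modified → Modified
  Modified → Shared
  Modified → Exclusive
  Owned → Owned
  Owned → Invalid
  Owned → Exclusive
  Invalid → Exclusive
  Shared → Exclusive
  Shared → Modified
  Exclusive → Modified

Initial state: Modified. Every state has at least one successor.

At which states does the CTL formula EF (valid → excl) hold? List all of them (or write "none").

States satisfying valid → excl: {Modified, Owned, Invalid, Shared, Exclusive}.
States satisfying EF (valid → excl): {Modified, Owned, Invalid, Shared, Exclusive}.

{Modified, Owned, Invalid, Shared, Exclusive}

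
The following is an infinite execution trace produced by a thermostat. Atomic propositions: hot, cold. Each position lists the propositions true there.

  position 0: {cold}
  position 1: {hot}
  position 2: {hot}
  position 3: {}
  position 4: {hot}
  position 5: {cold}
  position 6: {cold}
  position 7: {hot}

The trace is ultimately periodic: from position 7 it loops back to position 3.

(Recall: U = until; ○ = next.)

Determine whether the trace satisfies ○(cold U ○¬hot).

The position after 0 is 1; cold U ○¬hot is false there.

Violated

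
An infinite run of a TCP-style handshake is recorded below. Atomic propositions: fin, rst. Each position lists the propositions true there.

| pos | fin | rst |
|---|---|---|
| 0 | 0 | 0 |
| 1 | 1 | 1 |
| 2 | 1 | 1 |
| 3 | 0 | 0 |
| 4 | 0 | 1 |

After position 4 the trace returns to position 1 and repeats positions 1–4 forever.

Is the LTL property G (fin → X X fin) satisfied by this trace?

fin → X X fin must hold at every position from 0 onward. It fails at position 1, so G (fin → X X fin) is false.
Positions where fin holds: 1, 2.
Check X X fin at each: 1→fails, 2→fails.

No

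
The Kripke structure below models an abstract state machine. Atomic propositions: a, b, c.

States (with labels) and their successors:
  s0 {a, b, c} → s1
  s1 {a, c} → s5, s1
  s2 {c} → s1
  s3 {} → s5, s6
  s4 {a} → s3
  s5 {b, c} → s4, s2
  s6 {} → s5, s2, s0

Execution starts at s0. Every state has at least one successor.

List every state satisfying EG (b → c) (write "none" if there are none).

States satisfying b → c: {s0, s1, s2, s3, s4, s5, s6}.
States satisfying EG (b → c): {s0, s1, s2, s3, s4, s5, s6}.

{s0, s1, s2, s3, s4, s5, s6}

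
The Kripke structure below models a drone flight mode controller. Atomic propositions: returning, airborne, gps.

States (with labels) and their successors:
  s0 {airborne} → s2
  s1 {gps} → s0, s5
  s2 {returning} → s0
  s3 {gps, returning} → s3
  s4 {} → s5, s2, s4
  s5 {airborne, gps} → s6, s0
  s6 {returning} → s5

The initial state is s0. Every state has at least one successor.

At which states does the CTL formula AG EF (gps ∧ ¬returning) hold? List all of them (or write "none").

States satisfying EF (gps ∧ ¬returning): {s1, s4, s5, s6}.
States satisfying AG EF (gps ∧ ¬returning): ∅.

none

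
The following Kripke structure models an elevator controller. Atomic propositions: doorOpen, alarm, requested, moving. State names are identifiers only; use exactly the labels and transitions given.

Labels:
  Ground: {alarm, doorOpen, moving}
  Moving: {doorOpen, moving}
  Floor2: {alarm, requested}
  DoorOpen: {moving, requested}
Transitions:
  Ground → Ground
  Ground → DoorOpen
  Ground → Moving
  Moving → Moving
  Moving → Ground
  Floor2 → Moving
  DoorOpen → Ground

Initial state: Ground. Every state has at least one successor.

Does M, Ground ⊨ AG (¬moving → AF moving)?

Satisfied

States satisfying ¬moving → AF moving: {Ground, Moving, Floor2, DoorOpen}.
States satisfying AG (¬moving → AF moving): {Ground, Moving, Floor2, DoorOpen}.
Every state reachable from Ground satisfies ¬moving → AF moving.
Ground ∈ Sat(AG (¬moving → AF moving)).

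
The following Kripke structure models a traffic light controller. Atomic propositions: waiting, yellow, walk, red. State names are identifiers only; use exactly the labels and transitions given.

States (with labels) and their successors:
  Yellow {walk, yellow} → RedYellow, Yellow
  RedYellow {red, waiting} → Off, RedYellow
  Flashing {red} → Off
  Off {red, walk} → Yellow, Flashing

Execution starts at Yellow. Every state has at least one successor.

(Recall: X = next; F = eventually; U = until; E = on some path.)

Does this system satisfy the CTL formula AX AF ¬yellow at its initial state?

No

States satisfying AF ¬yellow: {RedYellow, Flashing, Off}.
States satisfying AX AF ¬yellow: {RedYellow, Flashing}.
Yellow ∉ Sat(AX AF ¬yellow).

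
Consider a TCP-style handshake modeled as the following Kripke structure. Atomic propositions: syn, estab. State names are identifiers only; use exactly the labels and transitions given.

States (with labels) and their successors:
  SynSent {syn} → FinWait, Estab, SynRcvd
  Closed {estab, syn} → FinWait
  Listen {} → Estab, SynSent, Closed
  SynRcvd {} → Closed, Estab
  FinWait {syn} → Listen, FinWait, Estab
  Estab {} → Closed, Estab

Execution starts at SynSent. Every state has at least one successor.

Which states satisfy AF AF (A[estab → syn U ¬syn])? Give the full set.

{Listen, SynRcvd, Estab}

States satisfying AF (A[estab → syn U ¬syn]): {Listen, SynRcvd, Estab}.
States satisfying AF AF (A[estab → syn U ¬syn]): {Listen, SynRcvd, Estab}.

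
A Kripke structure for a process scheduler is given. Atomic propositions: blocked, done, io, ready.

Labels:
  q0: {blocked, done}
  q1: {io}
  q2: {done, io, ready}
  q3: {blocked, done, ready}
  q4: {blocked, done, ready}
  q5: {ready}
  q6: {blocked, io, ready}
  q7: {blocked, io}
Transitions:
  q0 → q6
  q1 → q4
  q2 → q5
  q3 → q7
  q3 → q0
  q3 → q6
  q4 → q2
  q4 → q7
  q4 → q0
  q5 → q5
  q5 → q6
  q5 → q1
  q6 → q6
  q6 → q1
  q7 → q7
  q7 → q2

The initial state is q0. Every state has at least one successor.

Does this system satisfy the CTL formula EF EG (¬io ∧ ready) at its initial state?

Yes

States satisfying EG (¬io ∧ ready): {q5}.
States satisfying EF EG (¬io ∧ ready): {q0, q1, q2, q3, q4, q5, q6, q7}.
Some path from q0 reaches a state where EG (¬io ∧ ready) holds.
q0 ∈ Sat(EF EG (¬io ∧ ready)).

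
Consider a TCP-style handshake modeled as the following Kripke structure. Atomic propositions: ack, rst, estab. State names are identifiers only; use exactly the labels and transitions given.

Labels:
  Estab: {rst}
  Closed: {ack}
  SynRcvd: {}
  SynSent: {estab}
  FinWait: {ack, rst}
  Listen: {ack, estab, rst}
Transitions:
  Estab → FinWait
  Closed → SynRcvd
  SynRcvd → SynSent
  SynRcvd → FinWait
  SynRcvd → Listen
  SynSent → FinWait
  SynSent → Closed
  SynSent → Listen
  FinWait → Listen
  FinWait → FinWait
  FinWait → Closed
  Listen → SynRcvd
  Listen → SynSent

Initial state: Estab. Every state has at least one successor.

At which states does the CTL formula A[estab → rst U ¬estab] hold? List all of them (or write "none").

States satisfying estab → rst: {Estab, Closed, SynRcvd, FinWait, Listen}.
States satisfying ¬estab: {Estab, Closed, SynRcvd, FinWait}.
States satisfying A[estab → rst U ¬estab]: {Estab, Closed, SynRcvd, FinWait}.

{Estab, Closed, SynRcvd, FinWait}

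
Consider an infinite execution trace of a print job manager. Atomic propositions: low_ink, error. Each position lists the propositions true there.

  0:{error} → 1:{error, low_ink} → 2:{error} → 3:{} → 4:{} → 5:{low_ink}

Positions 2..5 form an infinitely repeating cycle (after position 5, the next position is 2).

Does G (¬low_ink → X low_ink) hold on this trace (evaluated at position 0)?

Does not hold

¬low_ink → X low_ink must hold at every position from 0 onward. It fails at position 2, so G (¬low_ink → X low_ink) is false.
Positions where ¬low_ink holds: 0, 2, 3, 4.
Check X low_ink at each: 0→ok, 2→fails, 3→fails, 4→ok.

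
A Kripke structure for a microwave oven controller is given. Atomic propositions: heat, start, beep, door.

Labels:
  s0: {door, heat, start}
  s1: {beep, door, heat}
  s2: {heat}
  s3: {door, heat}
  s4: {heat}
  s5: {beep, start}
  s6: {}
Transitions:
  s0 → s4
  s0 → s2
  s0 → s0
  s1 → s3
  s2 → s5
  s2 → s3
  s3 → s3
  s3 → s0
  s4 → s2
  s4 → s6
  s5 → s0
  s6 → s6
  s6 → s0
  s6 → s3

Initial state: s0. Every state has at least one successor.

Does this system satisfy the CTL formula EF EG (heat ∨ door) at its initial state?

States satisfying EG (heat ∨ door): {s0, s1, s2, s3, s4}.
States satisfying EF EG (heat ∨ door): {s0, s1, s2, s3, s4, s5, s6}.
Some path from s0 reaches a state where EG (heat ∨ door) holds.
s0 ∈ Sat(EF EG (heat ∨ door)).

Holds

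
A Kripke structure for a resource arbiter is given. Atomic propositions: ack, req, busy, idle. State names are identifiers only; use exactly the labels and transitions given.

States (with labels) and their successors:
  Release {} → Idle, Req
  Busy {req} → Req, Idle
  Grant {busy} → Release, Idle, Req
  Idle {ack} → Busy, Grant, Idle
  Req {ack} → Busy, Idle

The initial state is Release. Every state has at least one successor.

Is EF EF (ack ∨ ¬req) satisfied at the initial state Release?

Satisfied

States satisfying EF (ack ∨ ¬req): {Release, Busy, Grant, Idle, Req}.
States satisfying EF EF (ack ∨ ¬req): {Release, Busy, Grant, Idle, Req}.
Some path from Release reaches a state where EF (ack ∨ ¬req) holds.
Release ∈ Sat(EF EF (ack ∨ ¬req)).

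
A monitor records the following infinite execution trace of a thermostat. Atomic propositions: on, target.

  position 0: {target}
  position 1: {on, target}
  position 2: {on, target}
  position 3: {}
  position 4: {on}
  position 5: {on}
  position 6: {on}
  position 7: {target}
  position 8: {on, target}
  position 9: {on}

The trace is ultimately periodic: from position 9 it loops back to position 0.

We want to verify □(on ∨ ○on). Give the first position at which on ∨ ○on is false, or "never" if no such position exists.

never

on ∨ ○on holds at every position 0..9, and those are all the positions the trace ever visits, so the invariant □(on ∨ ○on) is never violated.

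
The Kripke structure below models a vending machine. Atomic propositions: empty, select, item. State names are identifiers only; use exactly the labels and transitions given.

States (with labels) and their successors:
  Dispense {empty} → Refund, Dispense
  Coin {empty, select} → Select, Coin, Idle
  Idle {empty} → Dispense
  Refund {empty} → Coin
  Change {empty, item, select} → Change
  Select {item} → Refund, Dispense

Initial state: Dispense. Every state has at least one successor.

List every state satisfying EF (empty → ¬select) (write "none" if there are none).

States satisfying empty → ¬select: {Dispense, Idle, Refund, Select}.
States satisfying EF (empty → ¬select): {Dispense, Coin, Idle, Refund, Select}.

{Dispense, Coin, Idle, Refund, Select}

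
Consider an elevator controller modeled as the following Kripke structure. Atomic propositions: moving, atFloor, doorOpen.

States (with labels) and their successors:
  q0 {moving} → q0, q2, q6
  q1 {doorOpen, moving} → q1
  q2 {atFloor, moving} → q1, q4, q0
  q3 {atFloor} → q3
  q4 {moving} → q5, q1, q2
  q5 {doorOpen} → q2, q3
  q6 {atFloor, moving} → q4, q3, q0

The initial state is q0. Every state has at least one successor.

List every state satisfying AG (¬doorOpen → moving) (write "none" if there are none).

{q1}

States satisfying ¬doorOpen → moving: {q0, q1, q2, q4, q5, q6}.
States satisfying AG (¬doorOpen → moving): {q1}.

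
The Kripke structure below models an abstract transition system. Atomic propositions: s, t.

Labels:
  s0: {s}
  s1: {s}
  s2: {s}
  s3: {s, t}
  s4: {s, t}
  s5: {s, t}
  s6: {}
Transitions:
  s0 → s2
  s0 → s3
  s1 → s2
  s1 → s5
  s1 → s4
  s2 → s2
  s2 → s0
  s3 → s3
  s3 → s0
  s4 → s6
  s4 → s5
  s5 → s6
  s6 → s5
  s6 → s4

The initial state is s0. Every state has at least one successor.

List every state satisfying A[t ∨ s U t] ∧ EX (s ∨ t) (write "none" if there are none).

States satisfying t ∨ s: {s0, s1, s2, s3, s4, s5}.
States satisfying t: {s3, s4, s5}.
States satisfying A[t ∨ s U t]: {s3, s4, s5}.
States satisfying s ∨ t: {s0, s1, s2, s3, s4, s5}.
States satisfying EX (s ∨ t): {s0, s1, s2, s3, s4, s6}.
States satisfying A[t ∨ s U t] ∧ EX (s ∨ t): {s3, s4}.

{s3, s4}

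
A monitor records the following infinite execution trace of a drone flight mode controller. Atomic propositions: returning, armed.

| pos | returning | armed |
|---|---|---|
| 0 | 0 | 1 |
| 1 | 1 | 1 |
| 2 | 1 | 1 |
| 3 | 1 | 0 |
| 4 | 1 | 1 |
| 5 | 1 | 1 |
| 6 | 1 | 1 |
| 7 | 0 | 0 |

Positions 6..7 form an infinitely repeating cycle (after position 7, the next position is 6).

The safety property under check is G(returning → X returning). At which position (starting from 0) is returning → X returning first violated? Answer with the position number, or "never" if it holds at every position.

6

Check returning → X returning at each position in order: 0 ✓, 1 ✓, 2 ✓, 3 ✓, 4 ✓, 5 ✓.
At position 6 the labels are {armed, returning} and the next position 7 has {}, so returning → X returning is false there. This is the first violation.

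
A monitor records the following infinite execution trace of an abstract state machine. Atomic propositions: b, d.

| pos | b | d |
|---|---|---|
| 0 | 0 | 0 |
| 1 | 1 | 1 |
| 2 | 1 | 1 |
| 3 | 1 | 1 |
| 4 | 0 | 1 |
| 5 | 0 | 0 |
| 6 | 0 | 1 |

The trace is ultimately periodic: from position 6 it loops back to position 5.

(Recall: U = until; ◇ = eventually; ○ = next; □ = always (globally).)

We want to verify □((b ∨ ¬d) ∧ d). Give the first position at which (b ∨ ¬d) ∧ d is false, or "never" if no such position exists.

At position 0 the labels are {}, so (b ∨ ¬d) ∧ d is false there. This is the first violation.

0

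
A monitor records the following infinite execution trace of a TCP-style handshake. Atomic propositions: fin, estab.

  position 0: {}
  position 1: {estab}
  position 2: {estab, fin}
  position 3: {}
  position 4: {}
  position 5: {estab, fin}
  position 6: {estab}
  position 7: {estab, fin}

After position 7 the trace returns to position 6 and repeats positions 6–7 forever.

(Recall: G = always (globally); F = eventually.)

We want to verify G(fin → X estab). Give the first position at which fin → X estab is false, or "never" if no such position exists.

Check fin → X estab at each position in order: 0 ✓, 1 ✓.
At position 2 the labels are {estab, fin} and the next position 3 has {}, so fin → X estab is false there. This is the first violation.

2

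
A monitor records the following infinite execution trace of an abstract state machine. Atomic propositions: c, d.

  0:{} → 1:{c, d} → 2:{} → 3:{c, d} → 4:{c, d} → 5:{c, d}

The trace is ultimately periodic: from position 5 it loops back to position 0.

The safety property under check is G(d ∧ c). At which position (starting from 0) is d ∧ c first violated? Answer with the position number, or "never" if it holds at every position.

0

At position 0 the labels are {}, so d ∧ c is false there. This is the first violation.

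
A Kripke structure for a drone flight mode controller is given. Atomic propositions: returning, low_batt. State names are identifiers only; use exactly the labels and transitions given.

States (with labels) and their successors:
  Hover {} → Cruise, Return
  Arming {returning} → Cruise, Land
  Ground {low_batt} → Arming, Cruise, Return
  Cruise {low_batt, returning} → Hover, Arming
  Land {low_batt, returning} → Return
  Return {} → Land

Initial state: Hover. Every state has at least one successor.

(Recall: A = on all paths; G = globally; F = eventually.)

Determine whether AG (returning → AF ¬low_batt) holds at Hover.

States satisfying returning → AF ¬low_batt: {Hover, Arming, Ground, Cruise, Land, Return}.
States satisfying AG (returning → AF ¬low_batt): {Hover, Arming, Ground, Cruise, Land, Return}.
Every state reachable from Hover satisfies returning → AF ¬low_batt.
Hover ∈ Sat(AG (returning → AF ¬low_batt)).

Yes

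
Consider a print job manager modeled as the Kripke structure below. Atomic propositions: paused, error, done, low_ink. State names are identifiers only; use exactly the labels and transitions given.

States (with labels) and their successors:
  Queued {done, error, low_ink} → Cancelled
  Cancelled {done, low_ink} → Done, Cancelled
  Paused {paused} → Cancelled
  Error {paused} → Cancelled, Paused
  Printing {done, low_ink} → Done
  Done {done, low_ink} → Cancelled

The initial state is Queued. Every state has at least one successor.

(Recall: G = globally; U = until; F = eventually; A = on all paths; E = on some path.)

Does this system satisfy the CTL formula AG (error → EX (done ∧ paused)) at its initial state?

No

States satisfying error → EX (done ∧ paused): {Cancelled, Paused, Error, Printing, Done}.
States satisfying AG (error → EX (done ∧ paused)): {Cancelled, Paused, Error, Printing, Done}.
Queued is reachable from Queued and violates error → EX (done ∧ paused), so AG fails at Queued.
Queued ∉ Sat(AG (error → EX (done ∧ paused))).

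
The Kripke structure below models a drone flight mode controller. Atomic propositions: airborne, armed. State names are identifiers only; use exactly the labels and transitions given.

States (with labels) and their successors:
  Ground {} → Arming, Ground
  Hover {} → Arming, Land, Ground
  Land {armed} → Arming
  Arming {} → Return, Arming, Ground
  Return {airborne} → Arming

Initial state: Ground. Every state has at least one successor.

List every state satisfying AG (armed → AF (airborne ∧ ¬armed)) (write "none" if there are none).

States satisfying armed → AF (airborne ∧ ¬armed): {Ground, Hover, Arming, Return}.
States satisfying AG (armed → AF (airborne ∧ ¬armed)): {Ground, Arming, Return}.

{Ground, Arming, Return}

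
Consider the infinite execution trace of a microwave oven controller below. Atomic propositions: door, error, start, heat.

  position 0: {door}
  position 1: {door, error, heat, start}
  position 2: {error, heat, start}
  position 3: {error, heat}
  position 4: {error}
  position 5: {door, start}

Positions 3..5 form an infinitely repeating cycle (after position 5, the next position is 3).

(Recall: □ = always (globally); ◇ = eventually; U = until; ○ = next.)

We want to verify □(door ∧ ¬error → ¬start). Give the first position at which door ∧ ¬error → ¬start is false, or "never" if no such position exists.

5

Check door ∧ ¬error → ¬start at each position in order: 0 ✓, 1 ✓, 2 ✓, 3 ✓, 4 ✓.
At position 5 the labels are {door, start}, so door ∧ ¬error → ¬start is false there. This is the first violation.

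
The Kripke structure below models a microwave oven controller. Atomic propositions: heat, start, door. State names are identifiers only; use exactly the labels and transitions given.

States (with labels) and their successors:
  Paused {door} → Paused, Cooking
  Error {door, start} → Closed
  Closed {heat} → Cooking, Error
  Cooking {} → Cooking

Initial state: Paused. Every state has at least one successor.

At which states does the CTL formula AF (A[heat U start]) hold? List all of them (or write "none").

{Error}

States satisfying A[heat U start]: {Error}.
States satisfying AF (A[heat U start]): {Error}.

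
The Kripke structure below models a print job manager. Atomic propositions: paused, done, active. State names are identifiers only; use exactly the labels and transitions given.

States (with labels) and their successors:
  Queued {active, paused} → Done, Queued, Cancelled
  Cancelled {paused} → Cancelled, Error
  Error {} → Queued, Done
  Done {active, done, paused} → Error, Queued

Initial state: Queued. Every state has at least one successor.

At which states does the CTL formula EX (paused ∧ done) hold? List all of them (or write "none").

{Queued, Error}

States satisfying paused ∧ done: {Done}.
States satisfying EX (paused ∧ done): {Queued, Error}.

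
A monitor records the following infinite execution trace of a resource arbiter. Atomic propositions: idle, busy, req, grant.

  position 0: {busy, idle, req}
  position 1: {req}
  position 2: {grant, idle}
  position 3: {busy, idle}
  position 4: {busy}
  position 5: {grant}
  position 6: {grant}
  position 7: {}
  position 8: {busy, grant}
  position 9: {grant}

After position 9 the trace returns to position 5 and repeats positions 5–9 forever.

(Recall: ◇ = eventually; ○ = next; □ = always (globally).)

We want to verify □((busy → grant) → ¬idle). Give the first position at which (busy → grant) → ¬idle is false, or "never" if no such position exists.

2

Check (busy → grant) → ¬idle at each position in order: 0 ✓, 1 ✓.
At position 2 the labels are {grant, idle}, so (busy → grant) → ¬idle is false there. This is the first violation.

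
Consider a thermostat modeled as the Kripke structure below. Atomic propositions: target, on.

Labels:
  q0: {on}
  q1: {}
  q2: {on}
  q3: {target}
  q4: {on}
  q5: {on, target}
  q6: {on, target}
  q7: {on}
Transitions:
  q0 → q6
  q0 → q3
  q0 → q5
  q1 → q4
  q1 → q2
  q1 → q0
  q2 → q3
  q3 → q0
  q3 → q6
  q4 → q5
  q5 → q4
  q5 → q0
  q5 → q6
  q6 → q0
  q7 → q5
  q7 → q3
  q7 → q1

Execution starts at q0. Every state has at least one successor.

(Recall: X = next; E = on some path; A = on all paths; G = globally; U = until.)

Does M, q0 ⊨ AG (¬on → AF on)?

Holds

States satisfying ¬on → AF on: {q0, q1, q2, q3, q4, q5, q6, q7}.
States satisfying AG (¬on → AF on): {q0, q1, q2, q3, q4, q5, q6, q7}.
Every state reachable from q0 satisfies ¬on → AF on.
q0 ∈ Sat(AG (¬on → AF on)).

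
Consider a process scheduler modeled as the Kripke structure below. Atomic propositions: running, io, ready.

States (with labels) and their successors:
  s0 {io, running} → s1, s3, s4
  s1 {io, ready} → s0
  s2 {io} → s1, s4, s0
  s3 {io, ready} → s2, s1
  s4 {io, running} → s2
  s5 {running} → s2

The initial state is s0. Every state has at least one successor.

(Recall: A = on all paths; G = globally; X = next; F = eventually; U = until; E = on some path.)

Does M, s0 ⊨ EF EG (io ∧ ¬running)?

States satisfying EG (io ∧ ¬running): ∅.
States satisfying EF EG (io ∧ ¬running): ∅.
No suitable path/successor from s0 witnesses the formula.
s0 ∉ Sat(EF EG (io ∧ ¬running)).

No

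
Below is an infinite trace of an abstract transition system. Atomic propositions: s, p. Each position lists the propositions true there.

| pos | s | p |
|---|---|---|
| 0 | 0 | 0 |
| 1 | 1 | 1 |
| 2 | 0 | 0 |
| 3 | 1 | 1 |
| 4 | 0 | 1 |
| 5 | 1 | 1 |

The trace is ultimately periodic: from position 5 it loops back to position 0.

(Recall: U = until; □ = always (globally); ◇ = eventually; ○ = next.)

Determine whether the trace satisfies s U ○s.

Walking from position 0: ○s first holds at position 0, and s holds at every earlier position along the way, so s U ○s holds.

Yes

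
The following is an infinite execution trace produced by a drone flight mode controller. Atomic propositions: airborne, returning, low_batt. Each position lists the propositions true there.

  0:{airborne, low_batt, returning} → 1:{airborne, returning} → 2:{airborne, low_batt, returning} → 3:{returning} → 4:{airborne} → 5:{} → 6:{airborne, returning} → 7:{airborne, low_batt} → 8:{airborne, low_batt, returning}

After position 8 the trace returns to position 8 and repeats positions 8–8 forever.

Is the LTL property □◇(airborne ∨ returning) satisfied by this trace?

◇(airborne ∨ returning) holds at every position 0..8, and those are all positions ever visited, so □◇(airborne ∨ returning) holds.

Yes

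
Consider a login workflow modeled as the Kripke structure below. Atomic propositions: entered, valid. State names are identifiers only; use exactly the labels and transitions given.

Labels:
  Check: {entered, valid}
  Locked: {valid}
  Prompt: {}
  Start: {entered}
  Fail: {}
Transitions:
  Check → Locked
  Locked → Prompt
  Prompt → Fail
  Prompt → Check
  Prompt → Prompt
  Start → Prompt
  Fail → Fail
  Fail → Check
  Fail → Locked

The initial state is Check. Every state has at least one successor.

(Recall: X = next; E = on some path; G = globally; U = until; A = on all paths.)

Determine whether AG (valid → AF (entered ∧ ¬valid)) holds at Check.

States satisfying valid → AF (entered ∧ ¬valid): {Prompt, Start, Fail}.
States satisfying AG (valid → AF (entered ∧ ¬valid)): ∅.
Check is reachable from Check and violates valid → AF (entered ∧ ¬valid), so AG fails at Check.
Check ∉ Sat(AG (valid → AF (entered ∧ ¬valid))).

Does not hold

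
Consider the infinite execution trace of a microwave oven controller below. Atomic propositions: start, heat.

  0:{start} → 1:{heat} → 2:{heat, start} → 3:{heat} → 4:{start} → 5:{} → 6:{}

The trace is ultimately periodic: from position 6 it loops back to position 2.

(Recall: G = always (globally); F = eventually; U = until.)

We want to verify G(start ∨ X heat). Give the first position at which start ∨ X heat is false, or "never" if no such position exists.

3

Check start ∨ X heat at each position in order: 0 ✓, 1 ✓, 2 ✓.
At position 3 the labels are {heat} and the next position 4 has {start}, so start ∨ X heat is false there. This is the first violation.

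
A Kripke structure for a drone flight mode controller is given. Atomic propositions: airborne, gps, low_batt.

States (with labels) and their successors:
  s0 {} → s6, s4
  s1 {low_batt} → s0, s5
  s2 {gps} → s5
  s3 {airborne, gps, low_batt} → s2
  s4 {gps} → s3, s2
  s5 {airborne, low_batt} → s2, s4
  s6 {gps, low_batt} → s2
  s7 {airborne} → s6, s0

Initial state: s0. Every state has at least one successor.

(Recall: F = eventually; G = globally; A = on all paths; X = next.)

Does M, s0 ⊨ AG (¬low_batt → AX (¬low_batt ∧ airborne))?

States satisfying ¬low_batt → AX (¬low_batt ∧ airborne): {s1, s3, s5, s6}.
States satisfying AG (¬low_batt → AX (¬low_batt ∧ airborne)): ∅.
s0 is reachable from s0 and violates ¬low_batt → AX (¬low_batt ∧ airborne), so AG fails at s0.
s0 ∉ Sat(AG (¬low_batt → AX (¬low_batt ∧ airborne))).

Violated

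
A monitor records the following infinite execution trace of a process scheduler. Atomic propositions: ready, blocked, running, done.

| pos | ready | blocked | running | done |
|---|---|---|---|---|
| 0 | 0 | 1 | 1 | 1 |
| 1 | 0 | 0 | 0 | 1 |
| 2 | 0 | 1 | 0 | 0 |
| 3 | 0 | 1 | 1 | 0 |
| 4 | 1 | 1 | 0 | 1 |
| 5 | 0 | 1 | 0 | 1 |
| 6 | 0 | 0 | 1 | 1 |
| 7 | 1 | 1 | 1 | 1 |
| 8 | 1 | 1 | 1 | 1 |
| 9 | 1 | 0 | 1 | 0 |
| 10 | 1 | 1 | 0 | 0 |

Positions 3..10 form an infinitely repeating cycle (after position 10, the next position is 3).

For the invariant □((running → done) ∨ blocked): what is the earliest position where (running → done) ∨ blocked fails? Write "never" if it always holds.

9

Check (running → done) ∨ blocked at each position in order: 0 ✓, 1 ✓, 2 ✓, 3 ✓, 4 ✓, 5 ✓, 6 ✓, 7 ✓, 8 ✓.
At position 9 the labels are {ready, running}, so (running → done) ∨ blocked is false there. This is the first violation.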